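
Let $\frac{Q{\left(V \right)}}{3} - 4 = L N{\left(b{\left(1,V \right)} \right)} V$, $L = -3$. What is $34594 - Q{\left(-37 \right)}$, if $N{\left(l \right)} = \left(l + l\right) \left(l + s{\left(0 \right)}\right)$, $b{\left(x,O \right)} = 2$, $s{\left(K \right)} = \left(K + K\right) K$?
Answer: $31918$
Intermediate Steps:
$s{\left(K \right)} = 2 K^{2}$ ($s{\left(K \right)} = 2 K K = 2 K^{2}$)
$N{\left(l \right)} = 2 l^{2}$ ($N{\left(l \right)} = \left(l + l\right) \left(l + 2 \cdot 0^{2}\right) = 2 l \left(l + 2 \cdot 0\right) = 2 l \left(l + 0\right) = 2 l l = 2 l^{2}$)
$Q{\left(V \right)} = 12 - 72 V$ ($Q{\left(V \right)} = 12 + 3 - 3 \cdot 2 \cdot 2^{2} V = 12 + 3 - 3 \cdot 2 \cdot 4 V = 12 + 3 \left(-3\right) 8 V = 12 + 3 \left(- 24 V\right) = 12 - 72 V$)
$34594 - Q{\left(-37 \right)} = 34594 - \left(12 - -2664\right) = 34594 - \left(12 + 2664\right) = 34594 - 2676 = 31918$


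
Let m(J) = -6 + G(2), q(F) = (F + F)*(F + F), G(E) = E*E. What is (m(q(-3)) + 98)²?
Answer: 9216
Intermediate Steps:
G(E) = E²
q(F) = 4*F² (q(F) = (2*F)*(2*F) = 4*F²)
m(J) = -2 (m(J) = -6 + 2² = -6 + 4 = -2)
(m(q(-3)) + 98)² = (-2 + 98)² = 96² = 9216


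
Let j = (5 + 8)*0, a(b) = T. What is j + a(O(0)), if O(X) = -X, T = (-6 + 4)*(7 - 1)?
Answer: -12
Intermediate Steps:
T = -12 (T = -2*6 = -12)
a(b) = -12
j = 0 (j = 13*0 = 0)
j + a(O(0)) = 0 - 12 = -12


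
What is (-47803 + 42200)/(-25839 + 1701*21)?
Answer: -5603/9882 ≈ -0.56699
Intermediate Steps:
(-47803 + 42200)/(-25839 + 1701*21) = -5603/(-25839 + 35721) = -5603/9882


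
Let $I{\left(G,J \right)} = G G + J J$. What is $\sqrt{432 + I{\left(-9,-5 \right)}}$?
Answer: $\sqrt{538} \approx 23.195$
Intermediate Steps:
$I{\left(G,J \right)} = G^{2} + J^{2}$
$\sqrt{432 + I{\left(-9,-5 \right)}} = \sqrt{432 + \left(\left(-9\right)^{2} + \left(-5\right)^{2}\right)} = \sqrt{432 + \left(81 + 25\right)} = \sqrt{432 + 106} = \sqrt{538}$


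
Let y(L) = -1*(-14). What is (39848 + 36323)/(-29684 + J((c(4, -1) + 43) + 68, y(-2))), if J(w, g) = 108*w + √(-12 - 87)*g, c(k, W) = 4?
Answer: -328754036/74516275 - 1599591*I*√11/149032550 ≈ -4.4118 - 0.035598*I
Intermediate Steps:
y(L) = 14
J(w, g) = 108*w + 3*I*g*√11 (J(w, g) = 108*w + √(-99)*g = 108*w + (3*I*√11)*g = 108*w + 3*I*g*√11)
(39848 + 36323)/(-29684 + J((c(4, -1) + 43) + 68, y(-2))) = (39848 + 36323)/(-29684 + (108*((4 + 43) + 68) + 3*I*14*√11)) = 76171/(-29684 + (108*(47 + 68) + 42*I*√11)) = 76171/(-29684 + (108*115 + 42*I*√11)) = 76171/(-29684 + (12420 + 42*I*√11)) = 76171/(-17264 + 42*I*√11)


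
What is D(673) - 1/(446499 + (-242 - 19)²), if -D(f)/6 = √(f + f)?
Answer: -1/514620 - 6*√1346 ≈ -220.13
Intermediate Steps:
D(f) = -6*√2*√f (D(f) = -6*√(f + f) = -6*√2*√f)
D(673) - 1/(446499 + (-242 - 19)²) = -6*√2*√673 - 1/(446499 + (-242 - 19)²) = -6*√1346 - 1/(446499 + (-261)²) = -6*√1346 - 1/(446499 + 68121) = -6*√1346 - 1/514620 = -1/514620 - 6*√1346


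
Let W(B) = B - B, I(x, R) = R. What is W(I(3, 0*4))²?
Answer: 0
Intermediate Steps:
W(B) = 0
W(I(3, 0*4))² = 0² = 0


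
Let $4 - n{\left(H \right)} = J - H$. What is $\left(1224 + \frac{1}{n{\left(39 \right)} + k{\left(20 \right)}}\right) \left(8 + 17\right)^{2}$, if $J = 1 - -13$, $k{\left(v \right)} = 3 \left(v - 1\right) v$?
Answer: $\frac{894285625}{1169} \approx 7.65 \cdot 10^{5}$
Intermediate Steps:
$k{\left(v \right)} = v \left(-3 + 3 v\right)$ ($k{\left(v \right)} = 3 \left(-1 + v\right) v = \left(-3 + 3 v\right) v = v \left(-3 + 3 v\right)$)
$J = 14$ ($J = 1 + 13 = 14$)
$n{\left(H \right)} = -10 + H$ ($n{\left(H \right)} = 4 - \left(14 - H\right) = 4 + \left(-14 + H\right) = -10 + H$)
$\left(1224 + \frac{1}{n{\left(39 \right)} + k{\left(20 \right)}}\right) \left(8 + 17\right)^{2} = \left(1224 + \frac{1}{\left(-10 + 39\right) + 3 \cdot 20 \left(-1 + 20\right)}\right) \left(8 + 17\right)^{2} = \left(1224 + \frac{1}{29 + 3 \cdot 20 \cdot 19}\right) 25^{2} = \left(1224 + \frac{1}{29 + 1140}\right) 625 = \left(1224 + \frac{1}{1169}\right) 625 = \frac{1430857}{1169} \cdot 625 = \frac{894285625}{1169}$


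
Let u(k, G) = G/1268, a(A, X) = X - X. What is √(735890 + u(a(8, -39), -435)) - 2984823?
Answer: -2984823 + √295795262945/634 ≈ -2.9840e+6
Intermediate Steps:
a(A, X) = 0
u(k, G) = G/1268 (u(k, G) = G*(1/1268) = G/1268)
√(735890 + u(a(8, -39), -435)) - 2984823 = √(735890 + (1/1268)*(-435)) - 2984823 = √(735890 - 435/1268) - 2984823 = √(933108085/1268) - 2984823 = √295795262945/634 - 2984823 = -2984823 + √295795262945/634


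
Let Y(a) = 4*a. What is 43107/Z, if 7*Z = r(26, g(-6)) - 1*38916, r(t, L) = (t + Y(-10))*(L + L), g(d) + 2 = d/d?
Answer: -301749/38888 ≈ -7.7594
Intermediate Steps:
g(d) = -1 (g(d) = -2 + d/d = -2 + 1 = -1)
r(t, L) = 2*L*(-40 + t) (r(t, L) = (t + 4*(-10))*(L + L) = (t - 40)*(2*L) = (-40 + t)*(2*L) = 2*L*(-40 + t))
Z = -38888/7 (Z = (2*(-1)*(-40 + 26) - 1*38916)/7 = (2*(-1)*(-14) - 38916)/7 = (28 - 38916)/7 = (⅐)*(-38888) = -38888/7 ≈ -5555.4)
43107/Z = 43107/(-38888/7) = 43107*(-7/38888) = -301749/38888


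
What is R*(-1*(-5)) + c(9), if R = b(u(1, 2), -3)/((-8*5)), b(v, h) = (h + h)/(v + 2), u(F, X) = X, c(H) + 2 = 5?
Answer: 51/16 ≈ 3.1875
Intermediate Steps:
c(H) = 3 (c(H) = -2 + 5 = 3)
b(v, h) = 2*h/(2 + v) (b(v, h) = (2*h)/(2 + v) = 2*h/(2 + v))
R = 3/80 (R = (2*(-3)/(2 + 2))/((-8*5)) = (2*(-3)/4)/(-40) = (2*(-3)*(¼))*(-1/40) = -3/2*(-1/40) = 3/80 ≈ 0.037500)
R*(-1*(-5)) + c(9) = 3*(-1*(-5))/80 + 3 = (3/80)*5 + 3 = 3/16 + 3 = 51/16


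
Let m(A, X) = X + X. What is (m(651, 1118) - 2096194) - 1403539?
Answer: -3497497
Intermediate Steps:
m(A, X) = 2*X
(m(651, 1118) - 2096194) - 1403539 = (2*1118 - 2096194) - 1403539 = (2236 - 2096194) - 1403539 = -2093958 - 1403539 = -3497497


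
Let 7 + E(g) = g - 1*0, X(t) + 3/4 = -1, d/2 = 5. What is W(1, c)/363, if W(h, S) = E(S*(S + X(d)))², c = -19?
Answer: 2399401/5808 ≈ 413.12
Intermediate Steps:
d = 10 (d = 2*5 = 10)
X(t) = -7/4 (X(t) = -¾ - 1 = -7/4)
E(g) = -7 + g (E(g) = -7 + (g - 1*0) = -7 + (g + 0) = -7 + g)
W(h, S) = (-7 + S*(-7/4 + S))² (W(h, S) = (-7 + S*(S - 7/4))² = (-7 + S*(-7/4 + S))²)
W(1, c)/363 = ((-28 - 19*(-7 + 4*(-19)))²/16)/363 = ((-28 - 19*(-7 - 76))²/16)*(1/363) = ((-28 - 19*(-83))²/16)*(1/363) = ((-28 + 1577)²/16)*(1/363) = ((1/16)*1549²)*(1/363) = ((1/16)*2399401)*(1/363) = (2399401/16)*(1/363) = 2399401/5808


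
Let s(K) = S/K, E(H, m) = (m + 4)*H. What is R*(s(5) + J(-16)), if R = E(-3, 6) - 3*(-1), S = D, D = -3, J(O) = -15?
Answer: 2106/5 ≈ 421.20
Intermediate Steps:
E(H, m) = H*(4 + m) (E(H, m) = (4 + m)*H = H*(4 + m))
S = -3
s(K) = -3/K
R = -27 (R = -3*(4 + 6) - 3*(-1) = -3*10 + 3 = -30 + 3 = -27)
R*(s(5) + J(-16)) = -27*(-3/5 - 15) = -27*(-3*⅕ - 15) = -27*(-⅗ - 15) = -27*(-78/5) = 2106/5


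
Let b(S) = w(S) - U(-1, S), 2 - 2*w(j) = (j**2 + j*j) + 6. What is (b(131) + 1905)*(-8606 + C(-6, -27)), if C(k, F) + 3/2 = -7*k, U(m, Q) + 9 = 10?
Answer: 261401929/2 ≈ 1.3070e+8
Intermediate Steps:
U(m, Q) = 1 (U(m, Q) = -9 + 10 = 1)
w(j) = -2 - j**2 (w(j) = 1 - ((j**2 + j*j) + 6)/2 = 1 - ((j**2 + j**2) + 6)/2 = 1 - (2*j**2 + 6)/2 = 1 - (6 + 2*j**2)/2 = 1 + (-3 - j**2) = -2 - j**2)
b(S) = -3 - S**2 (b(S) = (-2 - S**2) - 1*1 = (-2 - S**2) - 1 = -3 - S**2)
C(k, F) = -3/2 - 7*k
(b(131) + 1905)*(-8606 + C(-6, -27)) = ((-3 - 1*131**2) + 1905)*(-8606 + (-3/2 - 7*(-6))) = ((-3 - 1*17161) + 1905)*(-8606 + (-3/2 + 42)) = ((-3 - 17161) + 1905)*(-8606 + 81/2) = (-17164 + 1905)*(-17131/2) = -15259*(-17131/2) = 261401929/2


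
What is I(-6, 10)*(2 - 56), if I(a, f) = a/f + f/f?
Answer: -108/5 ≈ -21.600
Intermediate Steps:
I(a, f) = 1 + a/f (I(a, f) = a/f + 1 = 1 + a/f)
I(-6, 10)*(2 - 56) = ((-6 + 10)/10)*(2 - 56) = ((⅒)*4)*(-54) = (⅖)*(-54) = -108/5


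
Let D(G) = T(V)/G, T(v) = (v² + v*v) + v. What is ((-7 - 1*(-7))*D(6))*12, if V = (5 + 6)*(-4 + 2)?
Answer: 0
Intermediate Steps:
V = -22 (V = 11*(-2) = -22)
T(v) = v + 2*v² (T(v) = (v² + v²) + v = 2*v² + v = v + 2*v²)
D(G) = 946/G (D(G) = (-22*(1 + 2*(-22)))/G = (-22*(1 - 44))/G = (-22*(-43))/G = 946/G)
((-7 - 1*(-7))*D(6))*12 = ((-7 - 1*(-7))*(946/6))*12 = ((-7 + 7)*(946*(⅙)))*12 = (0*(473/3))*12 = 0*12 = 0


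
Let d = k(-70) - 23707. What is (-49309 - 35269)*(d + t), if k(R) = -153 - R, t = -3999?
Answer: 2350338042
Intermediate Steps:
d = -23790 (d = (-153 - 1*(-70)) - 23707 = (-153 + 70) - 23707 = -83 - 23707 = -23790)
(-49309 - 35269)*(d + t) = (-49309 - 35269)*(-23790 - 3999) = -84578*(-27789) = 2350338042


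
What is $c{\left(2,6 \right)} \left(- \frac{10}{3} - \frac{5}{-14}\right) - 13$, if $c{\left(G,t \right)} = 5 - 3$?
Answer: $- \frac{398}{21} \approx -18.952$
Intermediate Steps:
$c{\left(G,t \right)} = 2$ ($c{\left(G,t \right)} = 5 - 3 = 2$)
$c{\left(2,6 \right)} \left(- \frac{10}{3} - \frac{5}{-14}\right) - 13 = 2 \left(- \frac{10}{3} - \frac{5}{-14}\right) - 13 = 2 \left(\left(-10\right) \frac{1}{3} - - \frac{5}{14}\right) - 13 = 2 \left(- \frac{10}{3} + \frac{5}{14}\right) - 13 = 2 \left(- \frac{125}{42}\right) - 13 = - \frac{125}{21} - 13 = - \frac{398}{21}$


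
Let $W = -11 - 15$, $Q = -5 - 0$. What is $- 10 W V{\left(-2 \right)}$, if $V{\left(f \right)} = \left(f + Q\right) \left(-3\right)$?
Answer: $5460$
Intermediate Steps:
$Q = -5$ ($Q = -5 + 0 = -5$)
$W = -26$
$V{\left(f \right)} = 15 - 3 f$ ($V{\left(f \right)} = \left(f - 5\right) \left(-3\right) = \left(-5 + f\right) \left(-3\right) = 15 - 3 f$)
$- 10 W V{\left(-2 \right)} = \left(-10\right) \left(-26\right) \left(15 - -6\right) = 260 \left(15 + 6\right) = 260 \cdot 21 = 5460$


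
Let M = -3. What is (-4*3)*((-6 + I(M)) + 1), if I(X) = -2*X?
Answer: -12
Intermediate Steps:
(-4*3)*((-6 + I(M)) + 1) = (-4*3)*((-6 - 2*(-3)) + 1) = -12*((-6 + 6) + 1) = -12*(0 + 1) = -12*1 = -12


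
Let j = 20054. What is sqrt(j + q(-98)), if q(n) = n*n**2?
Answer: I*sqrt(921138) ≈ 959.76*I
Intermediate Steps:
q(n) = n**3
sqrt(j + q(-98)) = sqrt(20054 + (-98)**3) = sqrt(20054 - 941192) = sqrt(-921138) = I*sqrt(921138)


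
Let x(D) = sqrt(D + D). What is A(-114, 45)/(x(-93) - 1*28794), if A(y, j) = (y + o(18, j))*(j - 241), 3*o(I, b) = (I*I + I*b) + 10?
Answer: 754364408/414547311 + 78596*I*sqrt(186)/1243641933 ≈ 1.8197 + 0.00086191*I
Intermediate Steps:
o(I, b) = 10/3 + I**2/3 + I*b/3 (o(I, b) = ((I*I + I*b) + 10)/3 = ((I**2 + I*b) + 10)/3 = (10 + I**2 + I*b)/3 = 10/3 + I**2/3 + I*b/3)
x(D) = sqrt(2)*sqrt(D) (x(D) = sqrt(2*D) = sqrt(2)*sqrt(D))
A(y, j) = (-241 + j)*(334/3 + y + 6*j) (A(y, j) = (y + (10/3 + (1/3)*18**2 + (1/3)*18*j))*(j - 241) = (y + (10/3 + (1/3)*324 + 6*j))*(-241 + j) = (y + (10/3 + 108 + 6*j))*(-241 + j) = (y + (334/3 + 6*j))*(-241 + j) = (334/3 + y + 6*j)*(-241 + j) = (-241 + j)*(334/3 + y + 6*j))
A(-114, 45)/(x(-93) - 1*28794) = (-80494/3 - 241*(-114) + 6*45**2 - 4004/3*45 + 45*(-114))/(sqrt(2)*sqrt(-93) - 1*28794) = (-80494/3 + 27474 + 6*2025 - 60060 - 5130)/(sqrt(2)*(I*sqrt(93)) - 28794) = (-80494/3 + 27474 + 12150 - 60060 - 5130)/(I*sqrt(186) - 28794) = -157192/(3*(-28794 + I*sqrt(186)))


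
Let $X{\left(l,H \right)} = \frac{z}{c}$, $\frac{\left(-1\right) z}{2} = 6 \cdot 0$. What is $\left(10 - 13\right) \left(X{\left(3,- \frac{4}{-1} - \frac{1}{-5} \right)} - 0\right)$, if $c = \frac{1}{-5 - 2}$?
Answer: $0$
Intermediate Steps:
$z = 0$ ($z = - 2 \cdot 6 \cdot 0 = \left(-2\right) 0 = 0$)
$c = - \frac{1}{7}$ ($c = \frac{1}{-7} = - \frac{1}{7} \approx -0.14286$)
$X{\left(l,H \right)} = 0$ ($X{\left(l,H \right)} = \frac{0}{- \frac{1}{7}} = 0 \left(-7\right) = 0$)
$\left(10 - 13\right) \left(X{\left(3,- \frac{4}{-1} - \frac{1}{-5} \right)} - 0\right) = \left(10 - 13\right) \left(0 - 0\right) = - 3 \left(0 + 0\right) = \left(-3\right) 0 = 0$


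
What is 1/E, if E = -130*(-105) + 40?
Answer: 1/13690 ≈ 7.3046e-5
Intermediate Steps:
E = 13690 (E = 13650 + 40 = 13690)
1/E = 1/13690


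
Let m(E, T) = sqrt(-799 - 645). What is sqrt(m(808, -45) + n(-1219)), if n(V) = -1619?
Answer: sqrt(-1619 + 38*I) ≈ 0.4722 + 40.24*I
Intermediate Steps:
m(E, T) = 38*I (m(E, T) = sqrt(-1444) = 38*I)
sqrt(m(808, -45) + n(-1219)) = sqrt(38*I - 1619) = sqrt(-1619 + 38*I)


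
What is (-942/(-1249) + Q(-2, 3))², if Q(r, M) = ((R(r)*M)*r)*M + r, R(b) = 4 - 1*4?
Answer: 2421136/1560001 ≈ 1.5520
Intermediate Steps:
R(b) = 0 (R(b) = 4 - 4 = 0)
Q(r, M) = r (Q(r, M) = ((0*M)*r)*M + r = (0*r)*M + r = 0*M + r = 0 + r = r)
(-942/(-1249) + Q(-2, 3))² = (-942/(-1249) - 2)² = (-942*(-1/1249) - 2)² = (942/1249 - 2)² = (-1556/1249)² = 2421136/1560001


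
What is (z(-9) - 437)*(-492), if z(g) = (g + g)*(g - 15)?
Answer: 2460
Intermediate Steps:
z(g) = 2*g*(-15 + g) (z(g) = (2*g)*(-15 + g) = 2*g*(-15 + g))
(z(-9) - 437)*(-492) = (2*(-9)*(-15 - 9) - 437)*(-492) = (2*(-9)*(-24) - 437)*(-492) = (432 - 437)*(-492) = -5*(-492) = 2460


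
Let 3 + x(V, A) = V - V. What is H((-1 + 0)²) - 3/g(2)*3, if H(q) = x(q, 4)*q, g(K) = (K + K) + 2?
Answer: -9/2 ≈ -4.5000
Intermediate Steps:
x(V, A) = -3 (x(V, A) = -3 + (V - V) = -3 + 0 = -3)
g(K) = 2 + 2*K (g(K) = 2*K + 2 = 2 + 2*K)
H(q) = -3*q
H((-1 + 0)²) - 3/g(2)*3 = -3*(-1 + 0)² - 3/(2 + 2*2)*3 = -3*(-1)² - 3/(2 + 4)*3 = -3*1 - 3/6*3 = -3 - 3*⅙*3 = -3 - ½*3 = -3 - 3/2 = -9/2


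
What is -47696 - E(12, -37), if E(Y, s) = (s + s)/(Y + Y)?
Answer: -572315/12 ≈ -47693.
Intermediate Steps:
E(Y, s) = s/Y (E(Y, s) = (2*s)/((2*Y)) = (2*s)*(1/(2*Y)) = s/Y)
-47696 - E(12, -37) = -47696 - (-37)/12 = -47696 - 1*(-37/12) = -47696 + 37/12 = -572315/12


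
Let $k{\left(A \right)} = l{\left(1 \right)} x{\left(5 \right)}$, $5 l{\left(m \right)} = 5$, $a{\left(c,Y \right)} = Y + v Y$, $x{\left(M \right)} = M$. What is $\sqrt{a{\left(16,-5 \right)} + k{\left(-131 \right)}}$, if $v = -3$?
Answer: $\sqrt{15} \approx 3.873$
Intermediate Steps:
$a{\left(c,Y \right)} = - 2 Y$ ($a{\left(c,Y \right)} = Y - 3 Y = - 2 Y$)
$l{\left(m \right)} = 1$ ($l{\left(m \right)} = \frac{1}{5} \cdot 5 = 1$)
$k{\left(A \right)} = 5$ ($k{\left(A \right)} = 1 \cdot 5 = 5$)
$\sqrt{a{\left(16,-5 \right)} + k{\left(-131 \right)}} = \sqrt{\left(-2\right) \left(-5\right) + 5} = \sqrt{10 + 5} = \sqrt{15}$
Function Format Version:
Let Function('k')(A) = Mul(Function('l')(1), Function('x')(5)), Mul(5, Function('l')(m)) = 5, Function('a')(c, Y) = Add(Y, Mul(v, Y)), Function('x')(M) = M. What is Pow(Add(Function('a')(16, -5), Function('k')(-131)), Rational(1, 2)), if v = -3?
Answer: Pow(15, Rational(1, 2)) ≈ 3.8730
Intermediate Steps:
Function('a')(c, Y) = Mul(-2, Y) (Function('a')(c, Y) = Add(Y, Mul(-3, Y)) = Mul(-2, Y))
Function('l')(m) = 1 (Function('l')(m) = Mul(Rational(1, 5), 5) = 1)
Function('k')(A) = 5 (Function('k')(A) = Mul(1, 5) = 5)
Pow(Add(Function('a')(16, -5), Function('k')(-131)), Rational(1, 2)) = Pow(Add(Mul(-2, -5), 5), Rational(1, 2)) = Pow(Add(10, 5), Rational(1, 2)) = Pow(15, Rational(1, 2))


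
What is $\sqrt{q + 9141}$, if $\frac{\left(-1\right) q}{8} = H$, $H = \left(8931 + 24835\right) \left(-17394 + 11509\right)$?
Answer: $\sqrt{1589712421} \approx 39871.0$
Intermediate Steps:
$H = -198712910$ ($H = 33766 \left(-5885\right) = -198712910$)
$q = 1589703280$ ($q = \left(-8\right) \left(-198712910\right) = 1589703280$)
$\sqrt{q + 9141} = \sqrt{1589703280 + 9141} = \sqrt{1589712421}$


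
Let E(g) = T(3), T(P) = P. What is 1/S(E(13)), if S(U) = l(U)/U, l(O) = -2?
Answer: -3/2 ≈ -1.5000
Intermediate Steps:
E(g) = 3
S(U) = -2/U
1/S(E(13)) = 1/(-2/3) = -3/2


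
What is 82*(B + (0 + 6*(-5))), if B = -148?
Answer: -14596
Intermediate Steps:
82*(B + (0 + 6*(-5))) = 82*(-148 + (0 + 6*(-5))) = 82*(-148 + (0 - 30)) = 82*(-148 - 30) = 82*(-178) = -14596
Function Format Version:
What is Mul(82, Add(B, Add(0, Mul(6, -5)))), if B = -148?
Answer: -14596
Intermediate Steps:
Mul(82, Add(B, Add(0, Mul(6, -5)))) = Mul(82, Add(-148, Add(0, Mul(6, -5)))) = Mul(82, Add(-148, Add(0, -30))) = Mul(82, Add(-148, -30)) = Mul(82, -178) = -14596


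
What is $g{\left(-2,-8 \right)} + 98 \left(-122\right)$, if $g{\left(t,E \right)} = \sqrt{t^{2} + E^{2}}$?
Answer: $-11956 + 2 \sqrt{17} \approx -11948.0$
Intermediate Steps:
$g{\left(t,E \right)} = \sqrt{E^{2} + t^{2}}$
$g{\left(-2,-8 \right)} + 98 \left(-122\right) = \sqrt{\left(-8\right)^{2} + \left(-2\right)^{2}} + 98 \left(-122\right) = \sqrt{64 + 4} - 11956 = \sqrt{68} - 11956 = 2 \sqrt{17} - 11956 = -11956 + 2 \sqrt{17}$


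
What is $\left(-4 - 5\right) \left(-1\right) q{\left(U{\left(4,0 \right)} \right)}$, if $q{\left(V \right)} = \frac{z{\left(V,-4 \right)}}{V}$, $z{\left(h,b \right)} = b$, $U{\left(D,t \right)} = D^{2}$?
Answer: $- \frac{9}{4} \approx -2.25$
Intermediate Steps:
$q{\left(V \right)} = - \frac{4}{V}$
$\left(-4 - 5\right) \left(-1\right) q{\left(U{\left(4,0 \right)} \right)} = \left(-4 - 5\right) \left(-1\right) \left(- \frac{4}{4^{2}}\right) = \left(-4 - 5\right) \left(-1\right) \left(- \frac{4}{16}\right) = \left(-9\right) \left(-1\right) \left(\left(-4\right) \frac{1}{16}\right) = 9 \left(- \frac{1}{4}\right) = - \frac{9}{4}$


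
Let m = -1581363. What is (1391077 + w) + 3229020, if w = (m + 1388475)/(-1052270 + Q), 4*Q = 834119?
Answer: 5197549320923/1124987 ≈ 4.6201e+6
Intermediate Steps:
Q = 834119/4 (Q = (¼)*834119 = 834119/4 ≈ 2.0853e+5)
w = 257184/1124987 (w = (-1581363 + 1388475)/(-1052270 + 834119/4) = -192888/(-3374961/4) = -192888*(-4/3374961) = 257184/1124987 ≈ 0.22861)
(1391077 + w) + 3229020 = (1391077 + 257184/1124987) + 3229020 = 1564943798183/1124987 + 3229020 = 5197549320923/1124987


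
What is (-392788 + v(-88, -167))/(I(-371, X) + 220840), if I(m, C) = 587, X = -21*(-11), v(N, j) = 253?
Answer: -43615/24603 ≈ -1.7728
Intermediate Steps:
X = 231
(-392788 + v(-88, -167))/(I(-371, X) + 220840) = (-392788 + 253)/(587 + 220840) = -392535/221427 = -392535*1/221427 = -43615/24603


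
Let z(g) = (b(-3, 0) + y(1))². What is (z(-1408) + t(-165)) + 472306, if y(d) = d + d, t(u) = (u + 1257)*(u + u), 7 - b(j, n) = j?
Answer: 112090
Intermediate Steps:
b(j, n) = 7 - j
t(u) = 2*u*(1257 + u) (t(u) = (1257 + u)*(2*u) = 2*u*(1257 + u))
y(d) = 2*d
z(g) = 144 (z(g) = ((7 - 1*(-3)) + 2*1)² = ((7 + 3) + 2)² = (10 + 2)² = 12² = 144)
(z(-1408) + t(-165)) + 472306 = (144 + 2*(-165)*(1257 - 165)) + 472306 = (144 + 2*(-165)*1092) + 472306 = (144 - 360360) + 472306 = -360216 + 472306 = 112090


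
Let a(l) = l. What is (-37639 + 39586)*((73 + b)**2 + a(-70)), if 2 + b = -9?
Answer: 7347978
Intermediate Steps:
b = -11 (b = -2 - 9 = -11)
(-37639 + 39586)*((73 + b)**2 + a(-70)) = (-37639 + 39586)*((73 - 11)**2 - 70) = 1947*(62**2 - 70) = 1947*(3844 - 70) = 1947*3774 = 7347978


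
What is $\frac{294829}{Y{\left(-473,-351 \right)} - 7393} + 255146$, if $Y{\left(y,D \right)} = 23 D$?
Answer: $\frac{3945793207}{15466} \approx 2.5513 \cdot 10^{5}$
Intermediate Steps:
$\frac{294829}{Y{\left(-473,-351 \right)} - 7393} + 255146 = \frac{294829}{23 \left(-351\right) - 7393} + 255146 = \frac{294829}{-8073 - 7393} + 255146 = \frac{294829}{-15466} + 255146 = 294829 \left(- \frac{1}{15466}\right) + 255146 = - \frac{294829}{15466} + 255146 = \frac{3945793207}{15466}$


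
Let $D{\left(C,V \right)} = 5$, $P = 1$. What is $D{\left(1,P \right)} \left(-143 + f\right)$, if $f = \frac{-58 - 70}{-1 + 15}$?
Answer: $- \frac{5325}{7} \approx -760.71$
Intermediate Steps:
$f = - \frac{64}{7}$ ($f = - \frac{128}{14} = \left(-128\right) \frac{1}{14} = - \frac{64}{7} \approx -9.1429$)
$D{\left(1,P \right)} \left(-143 + f\right) = 5 \left(-143 - \frac{64}{7}\right) = 5 \left(- \frac{1065}{7}\right) = - \frac{5325}{7}$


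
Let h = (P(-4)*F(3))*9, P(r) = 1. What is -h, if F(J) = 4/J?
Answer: -12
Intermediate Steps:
h = 12 (h = (1*(4/3))*9 = (4/3)*9 = 12)
-h = -1*12 = -12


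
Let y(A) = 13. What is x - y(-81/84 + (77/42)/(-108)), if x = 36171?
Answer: 36158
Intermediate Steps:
x - y(-81/84 + (77/42)/(-108)) = 36171 - 1*13 = 36171 - 13 = 36158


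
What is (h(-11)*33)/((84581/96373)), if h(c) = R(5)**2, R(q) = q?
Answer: 79507725/84581 ≈ 940.02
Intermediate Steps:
h(c) = 25 (h(c) = 5**2 = 25)
(h(-11)*33)/((84581/96373)) = (25*33)/((84581/96373)) = 825/((84581*(1/96373))) = 825/(84581/96373) = 825*(96373/84581) = 79507725/84581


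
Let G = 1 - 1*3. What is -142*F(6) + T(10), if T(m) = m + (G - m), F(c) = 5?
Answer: -712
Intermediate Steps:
G = -2 (G = 1 - 3 = -2)
T(m) = -2 (T(m) = m + (-2 - m) = -2)
-142*F(6) + T(10) = -142*5 - 2 = -710 - 2 = -712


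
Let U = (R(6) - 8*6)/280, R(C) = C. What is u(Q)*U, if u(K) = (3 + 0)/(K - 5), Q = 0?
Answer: 9/100 ≈ 0.090000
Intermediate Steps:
u(K) = 3/(-5 + K)
U = -3/20 (U = (6 - 8*6)/280 = (6 - 48)*(1/280) = -42*1/280 = -3/20 ≈ -0.15000)
u(Q)*U = (3/(-5 + 0))*(-3/20) = (3/(-5))*(-3/20) = (3*(-1/5))*(-3/20) = -3/5*(-3/20) = 9/100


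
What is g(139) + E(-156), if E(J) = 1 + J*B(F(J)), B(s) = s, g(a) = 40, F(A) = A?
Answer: 24377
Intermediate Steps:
E(J) = 1 + J**2 (E(J) = 1 + J*J = 1 + J**2)
g(139) + E(-156) = 40 + (1 + (-156)**2) = 40 + (1 + 24336) = 40 + 24337 = 24377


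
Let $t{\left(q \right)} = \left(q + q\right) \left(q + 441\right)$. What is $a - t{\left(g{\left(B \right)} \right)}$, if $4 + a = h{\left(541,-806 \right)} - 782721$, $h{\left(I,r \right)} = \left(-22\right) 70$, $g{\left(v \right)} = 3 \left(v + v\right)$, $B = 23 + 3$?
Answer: $-970529$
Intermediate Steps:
$B = 26$
$g{\left(v \right)} = 6 v$ ($g{\left(v \right)} = 3 \cdot 2 v = 6 v$)
$t{\left(q \right)} = 2 q \left(441 + q\right)$
$h{\left(I,r \right)} = -1540$
$a = -784265$ ($a = -4 - 784261 = -784265$)
$a - t{\left(g{\left(B \right)} \right)} = -784265 - 2 \cdot 6 \cdot 26 \left(441 + 6 \cdot 26\right) = -784265 - 2 \cdot 156 \left(441 + 156\right) = -784265 - 2 \cdot 156 \cdot 597 = -784265 - 186264 = -970529$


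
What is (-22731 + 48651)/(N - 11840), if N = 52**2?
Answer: -1620/571 ≈ -2.8371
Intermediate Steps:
N = 2704
(-22731 + 48651)/(N - 11840) = (-22731 + 48651)/(2704 - 11840) = 25920/(-9136) = 25920*(-1/9136) = -1620/571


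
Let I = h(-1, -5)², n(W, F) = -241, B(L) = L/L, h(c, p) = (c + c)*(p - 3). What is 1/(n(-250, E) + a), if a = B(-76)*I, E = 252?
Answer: 1/15 ≈ 0.066667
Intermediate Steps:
h(c, p) = 2*c*(-3 + p) (h(c, p) = (2*c)*(-3 + p) = 2*c*(-3 + p))
B(L) = 1
I = 256 (I = (2*(-1)*(-3 - 5))² = (2*(-1)*(-8))² = 16² = 256)
a = 256 (a = 1*256 = 256)
1/(n(-250, E) + a) = 1/(-241 + 256) = 1/15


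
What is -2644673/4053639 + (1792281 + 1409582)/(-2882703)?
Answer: -6867667840192/3895145768739 ≈ -1.7631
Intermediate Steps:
-2644673/4053639 + (1792281 + 1409582)/(-2882703) = -2644673*1/4053639 + 3201863*(-1/2882703) = -2644673/4053639 - 3201863/2882703 = -6867667840192/3895145768739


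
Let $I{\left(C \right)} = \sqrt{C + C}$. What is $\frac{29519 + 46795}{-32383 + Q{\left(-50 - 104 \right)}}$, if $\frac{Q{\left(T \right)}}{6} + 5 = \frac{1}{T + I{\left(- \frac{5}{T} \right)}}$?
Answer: $- \frac{1505683502587362}{639512776587761} + \frac{152628 \sqrt{385}}{639512776587761} \approx -2.3544$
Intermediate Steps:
$I{\left(C \right)} = \sqrt{2} \sqrt{C}$ ($I{\left(C \right)} = \sqrt{2 C} = \sqrt{2} \sqrt{C}$)
$Q{\left(T \right)} = -30 + \frac{6}{T + \sqrt{10} \sqrt{- \frac{1}{T}}}$ ($Q{\left(T \right)} = -30 + \frac{6}{T + \sqrt{2} \sqrt{- \frac{5}{T}}} = -30 + \frac{6}{T + \sqrt{2} \sqrt{5} \sqrt{- \frac{1}{T}}} = -30 + \frac{6}{T + \sqrt{10} \sqrt{- \frac{1}{T}}}$)
$\frac{29519 + 46795}{-32383 + Q{\left(-50 - 104 \right)}} = \frac{29519 + 46795}{-32383 + \frac{6 \left(1 - 5 \left(-50 - 104\right) - 5 \sqrt{10} \sqrt{- \frac{1}{-50 - 104}}\right)}{\left(-50 - 104\right) + \sqrt{10} \sqrt{- \frac{1}{-50 - 104}}}} = \frac{76314}{-32383 + \frac{6 \left(1 - 5 \left(-50 - 104\right) - 5 \sqrt{10} \sqrt{- \frac{1}{-50 - 104}}\right)}{\left(-50 - 104\right) + \sqrt{10} \sqrt{- \frac{1}{-50 - 104}}}} = \frac{76314}{-32383 + \frac{6 \left(1 - -770 - 5 \sqrt{10} \sqrt{- \frac{1}{-154}}\right)}{-154 + \sqrt{10} \sqrt{- \frac{1}{-154}}}} = \frac{76314}{-32383 + \frac{6 \left(1 + 770 - 5 \sqrt{10} \sqrt{\left(-1\right) \left(- \frac{1}{154}\right)}\right)}{-154 + \sqrt{10} \sqrt{\left(-1\right) \left(- \frac{1}{154}\right)}}} = \frac{76314}{-32383 + \frac{6 \left(1 + 770 - \frac{5 \sqrt{10}}{\sqrt{154}}\right)}{-154 + \frac{\sqrt{10}}{\sqrt{154}}}} = \frac{76314}{-32383 + \frac{6 \left(1 + 770 - 5 \sqrt{10} \frac{\sqrt{154}}{154}\right)}{-154 + \sqrt{10} \frac{\sqrt{154}}{154}}} = \frac{76314}{-32383 + \frac{6 \left(1 + 770 - \frac{5 \sqrt{385}}{77}\right)}{-154 + \frac{\sqrt{385}}{77}}} = \frac{76314}{-32383 + \frac{6 \left(771 - \frac{5 \sqrt{385}}{77}\right)}{-154 + \frac{\sqrt{385}}{77}}}$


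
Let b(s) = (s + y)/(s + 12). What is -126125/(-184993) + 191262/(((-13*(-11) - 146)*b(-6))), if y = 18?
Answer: -5896895736/184993 ≈ -31876.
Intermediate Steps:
b(s) = (18 + s)/(12 + s) (b(s) = (s + 18)/(s + 12) = (18 + s)/(12 + s))
-126125/(-184993) + 191262/(((-13*(-11) - 146)*b(-6))) = -126125/(-184993) + 191262/(((-13*(-11) - 146)*((18 - 6)/(12 - 6)))) = -126125*(-1/184993) + 191262/(((143 - 146)*(12/6))) = 126125/184993 + 191262/((-12/2)) = 126125/184993 + 191262/((-3*2)) = 126125/184993 + 191262/(-6) = 126125/184993 + 191262*(-1/6) = 126125/184993 - 31877 = -5896895736/184993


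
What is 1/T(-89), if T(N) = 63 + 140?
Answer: 1/203 ≈ 0.0049261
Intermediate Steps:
T(N) = 203
1/T(-89) = 1/203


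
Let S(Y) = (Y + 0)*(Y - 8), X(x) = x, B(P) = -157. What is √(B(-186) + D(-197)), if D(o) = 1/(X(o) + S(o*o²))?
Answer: I*√134102008929415698309546540969/29225894735958 ≈ 12.53*I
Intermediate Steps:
S(Y) = Y*(-8 + Y)
D(o) = 1/(o + o³*(-8 + o³)) (D(o) = 1/(o + (o*o²)*(-8 + o*o²)) = 1/(o + o³*(-8 + o³)))
√(B(-186) + D(-197)) = √(-157 + 1/(-197 + (-197)⁶ - 8*(-197)³)) = √(-157 + 1/(-197 + 58451728309129 - 8*(-7645373))) = √(-157 + 1/(-197 + 58451728309129 + 61162984)) = √(-157 + 1/58451789471916) = √(-9176930947090811/58451789471916) = I*√134102008929415698309546540969/29225894735958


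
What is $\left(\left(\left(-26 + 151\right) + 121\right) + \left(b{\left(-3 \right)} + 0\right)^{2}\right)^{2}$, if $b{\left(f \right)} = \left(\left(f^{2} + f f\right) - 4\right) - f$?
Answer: $286225$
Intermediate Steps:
$b{\left(f \right)} = -4 - f + 2 f^{2}$ ($b{\left(f \right)} = \left(\left(f^{2} + f^{2}\right) - 4\right) - f = \left(2 f^{2} - 4\right) - f = \left(-4 + 2 f^{2}\right) - f = -4 - f + 2 f^{2}$)
$\left(\left(\left(-26 + 151\right) + 121\right) + \left(b{\left(-3 \right)} + 0\right)^{2}\right)^{2} = \left(\left(\left(-26 + 151\right) + 121\right) + \left(\left(-4 - -3 + 2 \left(-3\right)^{2}\right) + 0\right)^{2}\right)^{2} = \left(\left(125 + 121\right) + \left(\left(-4 + 3 + 2 \cdot 9\right) + 0\right)^{2}\right)^{2} = \left(246 + \left(\left(-4 + 3 + 18\right) + 0\right)^{2}\right)^{2} = \left(246 + \left(17 + 0\right)^{2}\right)^{2} = \left(246 + 17^{2}\right)^{2} = \left(246 + 289\right)^{2} = 535^{2} = 286225$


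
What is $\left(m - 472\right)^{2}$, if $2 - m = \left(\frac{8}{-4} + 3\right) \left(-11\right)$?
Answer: $210681$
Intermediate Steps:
$m = 13$ ($m = 2 - \left(\frac{8}{-4} + 3\right) \left(-11\right) = 2 - \left(8 \left(- \frac{1}{4}\right) + 3\right) \left(-11\right) = 2 - \left(-2 + 3\right) \left(-11\right) = 2 - 1 \left(-11\right) = 2 - -11 = 2 + 11 = 13$)
$\left(m - 472\right)^{2} = \left(13 - 472\right)^{2} = \left(-459\right)^{2} = 210681$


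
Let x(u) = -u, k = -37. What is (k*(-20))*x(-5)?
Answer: 3700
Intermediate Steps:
(k*(-20))*x(-5) = (-37*(-20))*(-1*(-5)) = 740*5 = 3700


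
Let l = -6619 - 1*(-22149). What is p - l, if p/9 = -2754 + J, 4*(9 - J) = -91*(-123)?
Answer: -261677/4 ≈ -65419.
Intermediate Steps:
J = -11157/4 (J = 9 - (-91)*(-123)/4 = 9 - ¼*11193 = 9 - 11193/4 = -11157/4 ≈ -2789.3)
p = -199557/4 (p = 9*(-2754 - 11157/4) = 9*(-22173/4) = -199557/4 ≈ -49889.)
l = 15530 (l = -6619 + 22149 = 15530)
p - l = -199557/4 - 1*15530 = -199557/4 - 15530 = -261677/4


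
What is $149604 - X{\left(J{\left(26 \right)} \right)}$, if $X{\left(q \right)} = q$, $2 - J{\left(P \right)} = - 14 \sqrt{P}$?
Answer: $149602 - 14 \sqrt{26} \approx 1.4953 \cdot 10^{5}$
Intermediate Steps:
$J{\left(P \right)} = 2 + 14 \sqrt{P}$ ($J{\left(P \right)} = 2 - - 14 \sqrt{P} = 2 + 14 \sqrt{P}$)
$149604 - X{\left(J{\left(26 \right)} \right)} = 149604 - \left(2 + 14 \sqrt{26}\right) = 149602 - 14 \sqrt{26}$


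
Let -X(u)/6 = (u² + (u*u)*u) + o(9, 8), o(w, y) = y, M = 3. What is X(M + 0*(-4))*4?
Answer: -1056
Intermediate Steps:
X(u) = -48 - 6*u² - 6*u³ (X(u) = -6*((u² + (u*u)*u) + 8) = -6*((u² + u²*u) + 8) = -6*((u² + u³) + 8) = -6*(8 + u² + u³) = -48 - 6*u² - 6*u³)
X(M + 0*(-4))*4 = (-48 - 6*(3 + 0*(-4))² - 6*(3 + 0*(-4))³)*4 = (-48 - 6*(3 + 0)² - 6*(3 + 0)³)*4 = (-48 - 6*3² - 6*3³)*4 = (-48 - 6*9 - 6*27)*4 = (-48 - 54 - 162)*4 = -264*4 = -1056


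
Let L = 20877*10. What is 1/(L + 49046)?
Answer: 1/257816 ≈ 3.8787e-6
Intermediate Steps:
L = 208770
1/(L + 49046) = 1/(208770 + 49046) = 1/257816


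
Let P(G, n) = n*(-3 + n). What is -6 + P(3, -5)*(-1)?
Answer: -46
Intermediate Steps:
-6 + P(3, -5)*(-1) = -6 - 5*(-3 - 5)*(-1) = -6 - 5*(-8)*(-1) = -6 + 40*(-1) = -6 - 40 = -46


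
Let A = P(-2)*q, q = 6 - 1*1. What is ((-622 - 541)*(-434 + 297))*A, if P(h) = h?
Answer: -1593310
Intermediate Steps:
q = 5 (q = 6 - 1 = 5)
A = -10 (A = -2*5 = -10)
((-622 - 541)*(-434 + 297))*A = ((-622 - 541)*(-434 + 297))*(-10) = -1163*(-137)*(-10) = 159331*(-10) = -1593310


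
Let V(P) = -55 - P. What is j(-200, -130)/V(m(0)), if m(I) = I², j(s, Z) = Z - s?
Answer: -14/11 ≈ -1.2727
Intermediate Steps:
j(-200, -130)/V(m(0)) = (-130 - 1*(-200))/(-55 - 1*0²) = (-130 + 200)/(-55 - 1*0) = 70/(-55 + 0) = 70/(-55) = 70*(-1/55) = -14/11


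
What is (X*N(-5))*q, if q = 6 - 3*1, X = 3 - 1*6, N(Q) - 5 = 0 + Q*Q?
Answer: -270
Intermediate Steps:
N(Q) = 5 + Q² (N(Q) = 5 + (0 + Q*Q) = 5 + (0 + Q²) = 5 + Q²)
X = -3 (X = 3 - 6 = -3)
q = 3 (q = 6 - 3 = 3)
(X*N(-5))*q = -3*(5 + (-5)²)*3 = -3*(5 + 25)*3 = -3*30*3 = -90*3 = -270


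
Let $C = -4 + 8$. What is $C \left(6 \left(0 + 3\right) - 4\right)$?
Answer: $56$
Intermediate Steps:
$C = 4$
$C \left(6 \left(0 + 3\right) - 4\right) = 4 \left(6 \left(0 + 3\right) - 4\right) = 4 \left(6 \cdot 3 - 4\right) = 4 \left(18 - 4\right) = 4 \cdot 14 = 56$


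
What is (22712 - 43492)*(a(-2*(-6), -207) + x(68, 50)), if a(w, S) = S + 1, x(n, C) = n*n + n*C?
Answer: -162458040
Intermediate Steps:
x(n, C) = n**2 + C*n
a(w, S) = 1 + S
(22712 - 43492)*(a(-2*(-6), -207) + x(68, 50)) = (22712 - 43492)*((1 - 207) + 68*(50 + 68)) = -20780*(-206 + 68*118) = -20780*(-206 + 8024) = -20780*7818 = -162458040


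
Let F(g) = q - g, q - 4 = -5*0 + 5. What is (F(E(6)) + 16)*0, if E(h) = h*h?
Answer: 0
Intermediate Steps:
q = 9 (q = 4 + (-5*0 + 5) = 4 + (0 + 5) = 4 + 5 = 9)
E(h) = h²
F(g) = 9 - g
(F(E(6)) + 16)*0 = ((9 - 1*6²) + 16)*0 = ((9 - 1*36) + 16)*0 = ((9 - 36) + 16)*0 = (-27 + 16)*0 = -11*0 = 0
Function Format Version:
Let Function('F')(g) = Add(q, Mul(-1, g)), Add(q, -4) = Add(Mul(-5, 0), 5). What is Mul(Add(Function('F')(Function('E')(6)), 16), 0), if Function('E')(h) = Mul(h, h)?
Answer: 0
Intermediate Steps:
q = 9 (q = Add(4, Add(Mul(-5, 0), 5)) = Add(4, Add(0, 5)) = Add(4, 5) = 9)
Function('E')(h) = Pow(h, 2)
Function('F')(g) = Add(9, Mul(-1, g))
Mul(Add(Function('F')(Function('E')(6)), 16), 0) = Mul(Add(Add(9, Mul(-1, Pow(6, 2))), 16), 0) = Mul(Add(Add(9, Mul(-1, 36)), 16), 0) = Mul(Add(Add(9, -36), 16), 0) = Mul(Add(-27, 16), 0) = Mul(-11, 0) = 0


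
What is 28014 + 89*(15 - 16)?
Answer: 27925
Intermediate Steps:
28014 + 89*(15 - 16) = 28014 + 89*(-1) = 28014 - 89 = 27925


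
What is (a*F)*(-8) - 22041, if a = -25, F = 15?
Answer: -19041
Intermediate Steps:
(a*F)*(-8) - 22041 = -25*15*(-8) - 22041 = -375*(-8) - 22041 = 3000 - 22041 = -19041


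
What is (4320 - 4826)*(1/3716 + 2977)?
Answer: -2798820849/1858 ≈ -1.5064e+6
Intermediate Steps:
(4320 - 4826)*(1/3716 + 2977) = -506*(1/3716 + 2977) = -506*11062533/3716 = -2798820849/1858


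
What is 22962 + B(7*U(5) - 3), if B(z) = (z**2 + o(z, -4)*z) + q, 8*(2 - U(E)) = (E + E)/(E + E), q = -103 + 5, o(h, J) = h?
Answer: 738209/32 ≈ 23069.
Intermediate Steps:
q = -98
U(E) = 15/8 (U(E) = 2 - (E + E)/(8*(E + E)) = 2 - 2*E/(8*(2*E)) = 2 - 2*E*1/(2*E)/8 = 2 - 1/8*1 = 2 - 1/8 = 15/8)
B(z) = -98 + 2*z**2 (B(z) = (z**2 + z*z) - 98 = (z**2 + z**2) - 98 = 2*z**2 - 98 = -98 + 2*z**2)
22962 + B(7*U(5) - 3) = 22962 + (-98 + 2*(7*(15/8) - 3)**2) = 22962 + (-98 + 2*(105/8 - 3)**2) = 22962 + (-98 + 2*(81/8)**2) = 22962 + (-98 + 2*(6561/64)) = 22962 + (-98 + 6561/32) = 22962 + 3425/32 = 738209/32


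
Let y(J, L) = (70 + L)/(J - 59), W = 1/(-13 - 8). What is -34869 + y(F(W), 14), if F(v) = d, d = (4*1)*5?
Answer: -453325/13 ≈ -34871.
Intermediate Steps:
W = -1/21 (W = 1/(-21) = -1/21 ≈ -0.047619)
d = 20 (d = 4*5 = 20)
F(v) = 20
y(J, L) = (70 + L)/(-59 + J)
-34869 + y(F(W), 14) = -34869 + (70 + 14)/(-59 + 20) = -34869 + 84/(-39) = -34869 - 1/39*84 = -34869 - 28/13 = -453325/13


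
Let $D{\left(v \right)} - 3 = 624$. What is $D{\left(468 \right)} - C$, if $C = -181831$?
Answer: $182458$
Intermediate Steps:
$D{\left(v \right)} = 627$ ($D{\left(v \right)} = 3 + 624 = 627$)
$D{\left(468 \right)} - C = 627 - -181831 = 627 + 181831 = 182458$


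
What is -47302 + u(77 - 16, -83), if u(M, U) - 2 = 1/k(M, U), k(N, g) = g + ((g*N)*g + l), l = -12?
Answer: -19872338199/420134 ≈ -47300.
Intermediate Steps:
k(N, g) = -12 + g + N*g² (k(N, g) = g + ((g*N)*g - 12) = g + ((N*g)*g - 12) = g + (N*g² - 12) = g + (-12 + N*g²) = -12 + g + N*g²)
u(M, U) = 2 + 1/(-12 + U + M*U²)
-47302 + u(77 - 16, -83) = -47302 + (2 + 1/(-12 - 83 + (77 - 16)*(-83)²)) = -47302 + (2 + 1/(-12 - 83 + 61*6889)) = -47302 + (2 + 1/(-12 - 83 + 420229)) = -47302 + (2 + 1/420134) = -47302 + 840269/420134 = -19872338199/420134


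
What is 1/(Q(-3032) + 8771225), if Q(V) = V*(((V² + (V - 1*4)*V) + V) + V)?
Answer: -1/55756112359 ≈ -1.7935e-11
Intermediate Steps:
Q(V) = V*(V² + 2*V + V*(-4 + V)) (Q(V) = V*(((V² + (V - 4)*V) + V) + V) = V*(((V² + (-4 + V)*V) + V) + V) = V*(((V² + V*(-4 + V)) + V) + V) = V*((V + V² + V*(-4 + V)) + V) = V*(V² + 2*V + V*(-4 + V)))
1/(Q(-3032) + 8771225) = 1/(2*(-3032)²*(-1 - 3032) + 8771225) = 1/(2*9193024*(-3033) + 8771225) = 1/(-55764883584 + 8771225) = 1/(-55756112359) = -1/55756112359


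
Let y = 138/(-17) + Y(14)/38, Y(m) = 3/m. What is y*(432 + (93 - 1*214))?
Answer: -22816515/9044 ≈ -2522.8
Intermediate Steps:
y = -73365/9044 (y = 138/(-17) + (3/14)/38 = 138*(-1/17) + (3*(1/14))*(1/38) = -138/17 + (3/14)*(1/38) = -138/17 + 3/532 = -73365/9044 ≈ -8.1120)
y*(432 + (93 - 1*214)) = -73365*(432 + (93 - 1*214))/9044 = -73365*(432 + (93 - 214))/9044 = -73365*(432 - 121)/9044 = -73365/9044*311 = -22816515/9044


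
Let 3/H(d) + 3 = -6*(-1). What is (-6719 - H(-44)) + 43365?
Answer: 36645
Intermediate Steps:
H(d) = 1 (H(d) = 3/(-3 - 6*(-1)) = 3/(-3 + 6) = 3/3 = 3*(⅓) = 1)
(-6719 - H(-44)) + 43365 = (-6719 - 1*1) + 43365 = (-6719 - 1) + 43365 = -6720 + 43365 = 36645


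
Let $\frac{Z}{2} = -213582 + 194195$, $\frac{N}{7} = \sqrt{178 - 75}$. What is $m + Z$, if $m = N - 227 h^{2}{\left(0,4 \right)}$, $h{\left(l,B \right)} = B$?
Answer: $-42406 + 7 \sqrt{103} \approx -42335.0$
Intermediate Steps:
$N = 7 \sqrt{103}$ ($N = 7 \sqrt{178 - 75} = 7 \sqrt{103} \approx 71.042$)
$Z = -38774$ ($Z = 2 \left(-213582 + 194195\right) = 2 \left(-19387\right) = -38774$)
$m = -3632 + 7 \sqrt{103}$ ($m = 7 \sqrt{103} - 227 \cdot 4^{2} = 7 \sqrt{103} - 3632 = -3632 + 7 \sqrt{103} \approx -3561.0$)
$m + Z = \left(-3632 + 7 \sqrt{103}\right) - 38774 = -42406 + 7 \sqrt{103}$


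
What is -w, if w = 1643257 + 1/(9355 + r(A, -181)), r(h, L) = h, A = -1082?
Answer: -13594665162/8273 ≈ -1.6433e+6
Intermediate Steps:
w = 13594665162/8273 (w = 1643257 + 1/(9355 - 1082) = 1643257 + 1/8273 = 13594665162/8273 ≈ 1.6433e+6)
-w = -1*13594665162/8273 = -13594665162/8273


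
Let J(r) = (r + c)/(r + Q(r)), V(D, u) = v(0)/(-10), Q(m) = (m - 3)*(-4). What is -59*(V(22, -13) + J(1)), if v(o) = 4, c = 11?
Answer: -826/15 ≈ -55.067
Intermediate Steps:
Q(m) = 12 - 4*m (Q(m) = (-3 + m)*(-4) = 12 - 4*m)
V(D, u) = -2/5 (V(D, u) = 4/(-10) = 4*(-1/10) = -2/5)
J(r) = (11 + r)/(12 - 3*r) (J(r) = (r + 11)/(r + (12 - 4*r)) = (11 + r)/(12 - 3*r))
-59*(V(22, -13) + J(1)) = -59*(-2/5 + (-11 - 1*1)/(3*(-4 + 1))) = -59*(-2/5 + (1/3)*(-11 - 1)/(-3)) = -59*(-2/5 + (1/3)*(-1/3)*(-12)) = -59*(-2/5 + 4/3) = -59*14/15 = -826/15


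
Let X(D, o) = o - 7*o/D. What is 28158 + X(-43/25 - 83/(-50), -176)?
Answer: 22346/3 ≈ 7448.7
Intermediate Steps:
X(D, o) = o - 7*o/D
28158 + X(-43/25 - 83/(-50), -176) = 28158 - 176*(-7 + (-43/25 - 83/(-50)))/(-43/25 - 83/(-50)) = 28158 - 176*(-7 + (-43*1/25 - 83*(-1/50)))/(-43*1/25 - 83*(-1/50)) = 28158 - 176*(-7 + (-43/25 + 83/50))/(-43/25 + 83/50) = 28158 - 176*(-7 - 3/50)/(-3/50) = 28158 - 176*(-50/3)*(-353/50) = 28158 - 62128/3 = 22346/3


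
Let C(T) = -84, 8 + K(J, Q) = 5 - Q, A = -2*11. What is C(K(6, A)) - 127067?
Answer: -127151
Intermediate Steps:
A = -22
K(J, Q) = -3 - Q (K(J, Q) = -8 + (5 - Q) = -3 - Q)
C(K(6, A)) - 127067 = -84 - 127067 = -127151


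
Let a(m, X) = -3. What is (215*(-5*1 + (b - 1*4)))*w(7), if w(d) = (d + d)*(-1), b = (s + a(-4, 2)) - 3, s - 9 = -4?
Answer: 30100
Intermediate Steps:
s = 5 (s = 9 - 4 = 5)
b = -1 (b = (5 - 3) - 3 = 2 - 3 = -1)
w(d) = -2*d (w(d) = (2*d)*(-1) = -2*d)
(215*(-5*1 + (b - 1*4)))*w(7) = (215*(-5*1 + (-1 - 1*4)))*(-2*7) = (215*(-5 + (-1 - 4)))*(-14) = (215*(-5 - 5))*(-14) = (215*(-10))*(-14) = -2150*(-14) = 30100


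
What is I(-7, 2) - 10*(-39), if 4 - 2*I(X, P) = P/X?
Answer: 2745/7 ≈ 392.14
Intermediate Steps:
I(X, P) = 2 - P/(2*X)
I(-7, 2) - 10*(-39) = (2 - ½*2/(-7)) - 10*(-39) = (2 - ½*2*(-⅐)) + 390 = (2 + ⅐) + 390 = 15/7 + 390 = 2745/7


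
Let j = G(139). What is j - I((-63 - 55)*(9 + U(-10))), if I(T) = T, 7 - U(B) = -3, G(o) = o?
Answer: 2381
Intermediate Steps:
U(B) = 10 (U(B) = 7 - 1*(-3) = 7 + 3 = 10)
j = 139
j - I((-63 - 55)*(9 + U(-10))) = 139 - (-63 - 55)*(9 + 10) = 139 - (-118)*19 = 139 - 1*(-2242) = 139 + 2242 = 2381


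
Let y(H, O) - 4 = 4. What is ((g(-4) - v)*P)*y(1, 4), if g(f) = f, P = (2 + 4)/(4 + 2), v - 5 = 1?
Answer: -80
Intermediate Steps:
v = 6 (v = 5 + 1 = 6)
y(H, O) = 8 (y(H, O) = 4 + 4 = 8)
P = 1 (P = 6/6 = 6*(⅙) = 1)
((g(-4) - v)*P)*y(1, 4) = ((-4 - 1*6)*1)*8 = ((-4 - 6)*1)*8 = -10*1*8 = -10*8 = -80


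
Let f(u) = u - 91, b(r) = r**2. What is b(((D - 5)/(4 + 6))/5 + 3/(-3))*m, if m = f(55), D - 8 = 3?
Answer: -17424/625 ≈ -27.878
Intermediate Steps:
D = 11 (D = 8 + 3 = 11)
f(u) = -91 + u
m = -36 (m = -91 + 55 = -36)
b(((D - 5)/(4 + 6))/5 + 3/(-3))*m = (((11 - 5)/(4 + 6))/5 + 3/(-3))**2*(-36) = ((6/10)*(1/5) + 3*(-1/3))**2*(-36) = ((6*(1/10))*(1/5) - 1)**2*(-36) = ((3/5)*(1/5) - 1)**2*(-36) = (3/25 - 1)**2*(-36) = (-22/25)**2*(-36) = (484/625)*(-36) = -17424/625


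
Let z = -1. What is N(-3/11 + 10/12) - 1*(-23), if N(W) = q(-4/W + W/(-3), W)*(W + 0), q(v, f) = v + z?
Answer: 239597/13068 ≈ 18.335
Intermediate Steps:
q(v, f) = -1 + v (q(v, f) = v - 1 = -1 + v)
N(W) = W*(-1 - 4/W - W/3) (N(W) = (-1 + (-4/W + W/(-3)))*(W + 0) = (-1 + (-4/W + W*(-⅓)))*W = (-1 + (-4/W - W/3))*W = (-1 - 4/W - W/3)*W = W*(-1 - 4/W - W/3))
N(-3/11 + 10/12) - 1*(-23) = (-4 - (-3/11 + 10/12)*(3 + (-3/11 + 10/12))/3) - 1*(-23) = (-4 - (-3*1/11 + 10*(1/12))*(3 + (-3*1/11 + 10*(1/12)))/3) + 23 = (-4 - (-3/11 + ⅚)*(3 + (-3/11 + ⅚))/3) + 23 = (-4 - ⅓*37/66*(3 + 37/66)) + 23 = (-4 - ⅓*37/66*235/66) + 23 = (-4 - 8695/13068) + 23 = -60967/13068 + 23 = 239597/13068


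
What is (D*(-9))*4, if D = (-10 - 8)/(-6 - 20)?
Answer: -324/13 ≈ -24.923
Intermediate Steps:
D = 9/13 (D = -18/(-26) = -18*(-1/26) = 9/13 ≈ 0.69231)
(D*(-9))*4 = ((9/13)*(-9))*4 = -81/13*4 = -324/13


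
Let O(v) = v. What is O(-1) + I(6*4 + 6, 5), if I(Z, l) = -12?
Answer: -13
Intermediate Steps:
O(-1) + I(6*4 + 6, 5) = -1 - 12 = -13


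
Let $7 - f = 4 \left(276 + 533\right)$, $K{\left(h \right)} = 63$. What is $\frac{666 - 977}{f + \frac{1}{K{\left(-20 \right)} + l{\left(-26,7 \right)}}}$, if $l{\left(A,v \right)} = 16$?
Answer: $\frac{24569}{255090} \approx 0.096315$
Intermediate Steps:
$f = -3229$ ($f = 7 - 4 \left(276 + 533\right) = 7 - 4 \cdot 809 = 7 - 3236 = -3229$)
$\frac{666 - 977}{f + \frac{1}{K{\left(-20 \right)} + l{\left(-26,7 \right)}}} = \frac{666 - 977}{-3229 + \frac{1}{63 + 16}} = - \frac{311}{-3229 + \frac{1}{79}} = - \frac{311}{- \frac{255090}{79}} = \left(-311\right) \left(- \frac{79}{255090}\right) = \frac{24569}{255090}$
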